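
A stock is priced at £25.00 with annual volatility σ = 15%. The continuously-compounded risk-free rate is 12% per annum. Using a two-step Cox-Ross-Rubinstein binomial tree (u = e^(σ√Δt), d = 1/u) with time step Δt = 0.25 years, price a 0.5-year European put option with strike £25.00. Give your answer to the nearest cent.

CRR parameters: u = e^(σ√Δt) = e^(0.15·√0.25) = 1.0779, d = 1/u = 0.9277
Per-period rate: rΔt = 0.12·0.25 = 0.03, so R = e^0.03 = 1.0305
Risk-neutral probability p = (e^0.03 − 0.9277)/(1.0779 − 0.9277) = 0.1027/0.1501 = 0.6841
Terminal stock prices: S_uu = 29.05, S_ud = 25, S_dd = 21.52
Terminal payoffs (K − S): max(-4.046, 0) = 0, max(0, 0) = 0, max(3.482, 0) = 3.482
Node u (S = 26.95): V_u = e^(−0.03)·[0.6841·0.0000 + 0.3159·0.0000] = 0.0000
Node d (S = 23.19): V_d = e^(−0.03)·[0.6841·0.0000 + 0.3159·3.4823] = 1.0676
Node 0 (S = 25): V_0 = e^(−0.03)·[0.6841·0.0000 + 0.3159·1.0676] = 0.3273

£0.33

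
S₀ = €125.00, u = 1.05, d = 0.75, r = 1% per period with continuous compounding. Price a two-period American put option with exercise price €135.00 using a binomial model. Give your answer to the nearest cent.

Risk-neutral probability p = (e^0.01 − 0.75)/(1.05 − 0.75) = 0.2601/0.3000 = 0.8668
Terminal stock prices: S_uu = 137.8, S_ud = 98.44, S_dd = 70.31
Terminal payoffs (K − S): max(-2.812, 0) = 0, max(36.56, 0) = 36.56, max(64.69, 0) = 64.69
Node u (S = 131.2): continuation = e^(−0.01)·[0.8668·0.0000 + 0.1332·36.5625] = 4.8204; exercise value = 3.7500 ≤ continuation, so V_u = 4.8204
Node d (S = 93.75): continuation = e^(−0.01)·[0.8668·36.5625 + 0.1332·64.6875] = 39.9067; exercise value = 41.2500 > continuation, so V_d = 41.2500 (exercise)
Node 0 (S = 125): continuation = e^(−0.01)·[0.8668·4.8204 + 0.1332·41.2500] = 9.5754; exercise value = 10.0000 > continuation, so V_0 = 10.0000 (exercise)

€10.00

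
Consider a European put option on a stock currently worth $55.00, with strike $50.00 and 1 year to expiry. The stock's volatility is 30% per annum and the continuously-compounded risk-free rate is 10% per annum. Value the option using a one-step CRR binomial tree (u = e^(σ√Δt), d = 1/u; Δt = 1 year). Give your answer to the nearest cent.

$3.36

CRR parameters: u = e^(σ√Δt) = e^(0.3·√1) = 1.3499, d = 1/u = 0.7408
Per-period rate: rΔt = 0.1·1 = 0.1, so R = e^0.1 = 1.1052
Risk-neutral probability p = (e^0.1 − 0.7408)/(1.3499 − 0.7408) = 0.3644/0.6090 = 0.5982
Terminal stock prices: S_u = 74.24, S_d = 40.75
Terminal payoffs (K − S): max(-24.24, 0) = 0, max(9.255, 0) = 9.255
Node 0 (S = 55): V_0 = e^(−0.1)·[0.5982·0.0000 + 0.4018·9.2550] = 3.3644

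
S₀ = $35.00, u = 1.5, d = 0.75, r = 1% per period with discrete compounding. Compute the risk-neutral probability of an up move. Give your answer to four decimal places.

p = 0.3467

Risk-neutral probability p = (1 + 0.01 − 0.75)/(1.5 − 0.75) = 0.2600/0.7500 = 0.3467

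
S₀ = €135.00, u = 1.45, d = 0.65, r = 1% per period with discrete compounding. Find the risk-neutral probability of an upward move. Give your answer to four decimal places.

p = 0.4500

Risk-neutral probability p = (1 + 0.01 − 0.65)/(1.45 − 0.65) = 0.3600/0.8000 = 0.4500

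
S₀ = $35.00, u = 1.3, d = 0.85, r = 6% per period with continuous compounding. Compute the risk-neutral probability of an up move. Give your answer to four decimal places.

p = 0.4707

Risk-neutral probability p = (e^0.06 − 0.85)/(1.3 − 0.85) = 0.2118/0.4500 = 0.4707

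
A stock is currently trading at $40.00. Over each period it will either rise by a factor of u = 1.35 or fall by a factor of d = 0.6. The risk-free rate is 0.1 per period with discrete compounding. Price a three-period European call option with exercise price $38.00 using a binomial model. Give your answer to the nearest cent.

$15.37

Risk-neutral probability p = (1 + 0.1 − 0.6)/(1.35 − 0.6) = 0.5000/0.7500 = 0.6667
Terminal stock prices: S_uuu = 98.42, S_uud = 43.74, S_udd = 19.44, S_ddd = 8.64
Terminal payoffs (S − K): max(60.42, 0) = 60.42, max(5.74, 0) = 5.74, max(-18.56, 0) = 0, max(-29.36, 0) = 0
Node uu (S = 72.9): V_uu = 1/1.1·[0.6667·60.4150 + 0.3333·5.7400] = 38.3545
Node ud (S = 32.4): V_ud = 1/1.1·[0.6667·5.7400 + 0.3333·0.0000] = 3.4788
Node dd (S = 14.4): V_dd = 1/1.1·[0.6667·0.0000 + 0.3333·0.0000] = 0.0000
Node u (S = 54): V_u = 1/1.1·[0.6667·38.3545 + 0.3333·3.4788] = 24.2994
Node d (S = 24): V_d = 1/1.1·[0.6667·3.4788 + 0.3333·0.0000] = 2.1084
Node 0 (S = 40): V_0 = 1/1.1·[0.6667·24.2994 + 0.3333·2.1084] = 15.3658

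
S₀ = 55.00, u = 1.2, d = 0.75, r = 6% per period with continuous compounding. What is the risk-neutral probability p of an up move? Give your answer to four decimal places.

p = 0.6930

Risk-neutral probability p = (e^0.06 − 0.75)/(1.2 − 0.75) = 0.3118/0.4500 = 0.6930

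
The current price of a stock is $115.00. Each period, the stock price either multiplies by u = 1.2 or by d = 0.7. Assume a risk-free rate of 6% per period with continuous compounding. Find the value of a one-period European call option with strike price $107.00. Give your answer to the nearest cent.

$21.13

Risk-neutral probability p = (e^0.06 − 0.7)/(1.2 − 0.7) = 0.3618/0.5000 = 0.7237
Terminal stock prices: S_u = 138, S_d = 80.5
Terminal payoffs (S − K): max(31, 0) = 31, max(-26.5, 0) = 0
Node 0 (S = 115): V_0 = e^(−0.06)·[0.7237·31.0000 + 0.2763·0.0000] = 21.1274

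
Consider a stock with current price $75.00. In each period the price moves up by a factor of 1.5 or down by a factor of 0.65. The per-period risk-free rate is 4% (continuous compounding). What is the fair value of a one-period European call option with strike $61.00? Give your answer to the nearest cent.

Risk-neutral probability p = (e^0.04 − 0.65)/(1.5 − 0.65) = 0.3908/0.8500 = 0.4598
Terminal stock prices: S_u = 112.5, S_d = 48.75
Terminal payoffs (S − K): max(51.5, 0) = 51.5, max(-12.25, 0) = 0
Node 0 (S = 75): V_0 = e^(−0.04)·[0.4598·51.5000 + 0.5402·0.0000] = 22.7501

$22.75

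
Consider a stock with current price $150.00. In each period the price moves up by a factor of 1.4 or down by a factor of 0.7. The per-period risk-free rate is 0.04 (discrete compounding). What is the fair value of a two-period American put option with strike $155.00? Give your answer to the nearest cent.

$26.57

Risk-neutral probability p = (1 + 0.04 − 0.7)/(1.4 − 0.7) = 0.3400/0.7000 = 0.4857
Terminal stock prices: S_uu = 294, S_ud = 147, S_dd = 73.5
Terminal payoffs (K − S): max(-139, 0) = 0, max(8, 0) = 8, max(81.5, 0) = 81.5
Node u (S = 210): continuation = 1/1.04·[0.4857·0.0000 + 0.5143·8.0000] = 3.9560; exercise value = 0.0000 ≤ continuation, so V_u = 3.9560
Node d (S = 105): continuation = 1/1.04·[0.4857·8.0000 + 0.5143·81.5000] = 44.0385; exercise value = 50.0000 > continuation, so V_d = 50.0000 (exercise)
Node 0 (S = 150): continuation = 1/1.04·[0.4857·3.9560 + 0.5143·50.0000] = 26.5729; exercise value = 5.0000 ≤ continuation, so V_0 = 26.5729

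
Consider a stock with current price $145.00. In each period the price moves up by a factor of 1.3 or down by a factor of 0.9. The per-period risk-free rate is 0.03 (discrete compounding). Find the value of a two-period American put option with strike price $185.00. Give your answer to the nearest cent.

Risk-neutral probability p = (1 + 0.03 − 0.9)/(1.3 − 0.9) = 0.1300/0.4000 = 0.3250
Terminal stock prices: S_uu = 245.1, S_ud = 169.7, S_dd = 117.5
Terminal payoffs (K − S): max(-60.05, 0) = 0, max(15.35, 0) = 15.35, max(67.55, 0) = 67.55
Node u (S = 188.5): continuation = 1/1.03·[0.3250·0.0000 + 0.6750·15.3500] = 10.0595; exercise value = 0.0000 ≤ continuation, so V_u = 10.0595
Node d (S = 130.5): continuation = 1/1.03·[0.3250·15.3500 + 0.6750·67.5500] = 49.1117; exercise value = 54.5000 > continuation, so V_d = 54.5000 (exercise)
Node 0 (S = 145): continuation = 1/1.03·[0.3250·10.0595 + 0.6750·54.5000] = 38.8901; exercise value = 40.0000 > continuation, so V_0 = 40.0000 (exercise)

$40.00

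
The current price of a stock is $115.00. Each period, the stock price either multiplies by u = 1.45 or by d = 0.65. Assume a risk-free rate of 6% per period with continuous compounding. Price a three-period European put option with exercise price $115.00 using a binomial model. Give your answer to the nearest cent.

Risk-neutral probability p = (e^0.06 − 0.65)/(1.45 − 0.65) = 0.4118/0.8000 = 0.5148
Terminal stock prices: S_uuu = 350.6, S_uud = 157.2, S_udd = 70.45, S_ddd = 31.58
Terminal payoffs (K − S): max(-235.6, 0) = 0, max(-42.16, 0) = 0, max(44.55, 0) = 44.55, max(83.42, 0) = 83.42
Node uu (S = 241.8): V_uu = e^(−0.06)·[0.5148·0.0000 + 0.4852·0.0000] = 0.0000
Node ud (S = 108.4): V_ud = e^(−0.06)·[0.5148·0.0000 + 0.4852·44.5481] = 20.3562
Node dd (S = 48.59): V_dd = e^(−0.06)·[0.5148·44.5481 + 0.4852·83.4181] = 59.7154
Node u (S = 166.8): V_u = e^(−0.06)·[0.5148·0.0000 + 0.4852·20.3562] = 9.3017
Node d (S = 74.75): V_d = e^(−0.06)·[0.5148·20.3562 + 0.4852·59.7154] = 37.1559
Node 0 (S = 115): V_0 = e^(−0.06)·[0.5148·9.3017 + 0.4852·37.1559] = 21.4879

$21.49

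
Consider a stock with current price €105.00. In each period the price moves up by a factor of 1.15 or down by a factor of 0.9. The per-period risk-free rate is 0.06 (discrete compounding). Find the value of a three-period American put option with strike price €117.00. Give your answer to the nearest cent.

Risk-neutral probability p = (1 + 0.06 − 0.9)/(1.15 − 0.9) = 0.1600/0.2500 = 0.6400
Terminal stock prices: S_uuu = 159.7, S_uud = 125, S_udd = 97.81, S_ddd = 76.55
Terminal payoffs (K − S): max(-42.69, 0) = 0, max(-7.976, 0) = 0, max(19.19, 0) = 19.19, max(40.45, 0) = 40.45
Node uu (S = 138.9): continuation = 1/1.06·[0.6400·0.0000 + 0.3600·0.0000] = 0.0000; exercise value = 0.0000 ≤ continuation, so V_uu = 0.0000
Node ud (S = 108.7): continuation = 1/1.06·[0.6400·0.0000 + 0.3600·19.1925] = 6.5182; exercise value = 8.3250 > continuation, so V_ud = 8.3250 (exercise)
Node dd (S = 85.05): continuation = 1/1.06·[0.6400·19.1925 + 0.3600·40.4550] = 25.3274; exercise value = 31.9500 > continuation, so V_dd = 31.9500 (exercise)
Node u (S = 120.7): continuation = 1/1.06·[0.6400·0.0000 + 0.3600·8.3250] = 2.8274; exercise value = 0.0000 ≤ continuation, so V_u = 2.8274
Node d (S = 94.5): continuation = 1/1.06·[0.6400·8.3250 + 0.3600·31.9500] = 15.8774; exercise value = 22.5000 > continuation, so V_d = 22.5000 (exercise)
Node 0 (S = 105): continuation = 1/1.06·[0.6400·2.8274 + 0.3600·22.5000] = 9.3486; exercise value = 12.0000 > continuation, so V_0 = 12.0000 (exercise)

€12.00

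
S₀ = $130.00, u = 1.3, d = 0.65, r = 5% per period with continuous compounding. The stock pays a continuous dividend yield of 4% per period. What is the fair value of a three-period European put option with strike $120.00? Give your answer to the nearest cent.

$20.27

Per-period risk-free factor R = e^0.05 = 1.0513; dividend-adjusted growth = e^(0.05−0.04) = 1.0101.
Risk-neutral probability p = (1.0101 − 0.65)/(1.3 − 0.65) = 0.3601/0.6500 = 0.5539
Terminal stock prices: S_uuu = 285.6, S_uud = 142.8, S_udd = 71.4, S_ddd = 35.7
Terminal payoffs (K − S): max(-165.6, 0) = 0, max(-22.81, 0) = 0, max(48.6, 0) = 48.6, max(84.3, 0) = 84.3
Node uu (S = 219.7): V_uu = e^(−0.05)·[0.5539·0.0000 + 0.4461·0.0000] = 0.0000
Node ud (S = 109.9): V_ud = e^(−0.05)·[0.5539·0.0000 + 0.4461·48.5975] = 20.6210
Node dd (S = 54.93): V_dd = e^(−0.05)·[0.5539·48.5975 + 0.4461·84.2987] = 61.3762
Node u (S = 169): V_u = e^(−0.05)·[0.5539·0.0000 + 0.4461·20.6210] = 8.7499
Node d (S = 84.5): V_d = e^(−0.05)·[0.5539·20.6210 + 0.4461·61.3762] = 36.9086
Node 0 (S = 130): V_0 = e^(−0.05)·[0.5539·8.7499 + 0.4461·36.9086] = 20.2715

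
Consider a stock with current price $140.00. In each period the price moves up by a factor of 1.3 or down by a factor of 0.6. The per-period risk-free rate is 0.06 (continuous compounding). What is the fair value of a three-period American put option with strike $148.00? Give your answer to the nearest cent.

$28.98

Risk-neutral probability p = (e^0.06 − 0.6)/(1.3 − 0.6) = 0.4618/0.7000 = 0.6598
Terminal stock prices: S_uuu = 307.6, S_uud = 142, S_udd = 65.52, S_ddd = 30.24
Terminal payoffs (K − S): max(-159.6, 0) = 0, max(6.04, 0) = 6.04, max(82.48, 0) = 82.48, max(117.8, 0) = 117.8
Node uu (S = 236.6): continuation = e^(−0.06)·[0.6598·0.0000 + 0.3402·6.0400] = 1.9353; exercise value = 0.0000 ≤ continuation, so V_uu = 1.9353
Node ud (S = 109.2): continuation = e^(−0.06)·[0.6598·6.0400 + 0.3402·82.4800] = 30.1812; exercise value = 38.8000 > continuation, so V_ud = 38.8000 (exercise)
Node dd (S = 50.4): continuation = e^(−0.06)·[0.6598·82.4800 + 0.3402·117.7600] = 88.9812; exercise value = 97.6000 > continuation, so V_dd = 97.6000 (exercise)
Node u (S = 182): continuation = e^(−0.06)·[0.6598·1.9353 + 0.3402·38.8000] = 13.6348; exercise value = 0.0000 ≤ continuation, so V_u = 13.6348
Node d (S = 84): continuation = e^(−0.06)·[0.6598·38.8000 + 0.3402·97.6000] = 55.3812; exercise value = 64.0000 > continuation, so V_d = 64.0000 (exercise)
Node 0 (S = 140): continuation = e^(−0.06)·[0.6598·13.6348 + 0.3402·64.0000] = 28.9788; exercise value = 8.0000 ≤ continuation, so V_0 = 28.9788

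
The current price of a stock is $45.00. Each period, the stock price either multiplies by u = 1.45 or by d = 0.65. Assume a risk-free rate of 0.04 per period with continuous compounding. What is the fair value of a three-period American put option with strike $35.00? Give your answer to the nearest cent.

$5.55

Risk-neutral probability p = (e^0.04 − 0.65)/(1.45 − 0.65) = 0.3908/0.8000 = 0.4885
Terminal stock prices: S_uuu = 137.2, S_uud = 61.5, S_udd = 27.57, S_ddd = 12.36
Terminal payoffs (K − S): max(-102.2, 0) = 0, max(-26.5, 0) = 0, max(7.432, 0) = 7.432, max(22.64, 0) = 22.64
Node uu (S = 94.61): continuation = e^(−0.04)·[0.4885·0.0000 + 0.5115·0.0000] = 0.0000; exercise value = 0.0000 ≤ continuation, so V_uu = 0.0000
Node ud (S = 42.41): continuation = e^(−0.04)·[0.4885·0.0000 + 0.5115·7.4319] = 3.6523; exercise value = 0.0000 ≤ continuation, so V_ud = 3.6523
Node dd (S = 19.01): continuation = e^(−0.04)·[0.4885·7.4319 + 0.5115·22.6419] = 14.6151; exercise value = 15.9875 > continuation, so V_dd = 15.9875 (exercise)
Node u (S = 65.25): continuation = e^(−0.04)·[0.4885·0.0000 + 0.5115·3.6523] = 1.7948; exercise value = 0.0000 ≤ continuation, so V_u = 1.7948
Node d (S = 29.25): continuation = e^(−0.04)·[0.4885·3.6523 + 0.5115·15.9875] = 9.5710; exercise value = 5.7500 ≤ continuation, so V_d = 9.5710
Node 0 (S = 45): continuation = e^(−0.04)·[0.4885·1.7948 + 0.5115·9.5710] = 5.5459; exercise value = 0.0000 ≤ continuation, so V_0 = 5.5459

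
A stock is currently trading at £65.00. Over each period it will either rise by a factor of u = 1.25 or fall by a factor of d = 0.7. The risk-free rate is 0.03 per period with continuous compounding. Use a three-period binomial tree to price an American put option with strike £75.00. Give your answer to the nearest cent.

Risk-neutral probability p = (e^0.03 − 0.7)/(1.25 − 0.7) = 0.3305/0.5500 = 0.6008
Terminal stock prices: S_uuu = 127, S_uud = 71.09, S_udd = 39.81, S_ddd = 22.29
Terminal payoffs (K − S): max(-51.95, 0) = 0, max(3.906, 0) = 3.906, max(35.19, 0) = 35.19, max(52.71, 0) = 52.71
Node uu (S = 101.6): continuation = e^(−0.03)·[0.6008·0.0000 + 0.3992·3.9062] = 1.5132; exercise value = 0.0000 ≤ continuation, so V_uu = 1.5132
Node ud (S = 56.87): continuation = e^(−0.03)·[0.6008·3.9062 + 0.3992·35.1875] = 15.9084; exercise value = 18.1250 > continuation, so V_ud = 18.1250 (exercise)
Node dd (S = 31.85): continuation = e^(−0.03)·[0.6008·35.1875 + 0.3992·52.7050] = 40.9334; exercise value = 43.1500 > continuation, so V_dd = 43.1500 (exercise)
Node u (S = 81.25): continuation = e^(−0.03)·[0.6008·1.5132 + 0.3992·18.1250] = 7.9035; exercise value = 0.0000 ≤ continuation, so V_u = 7.9035
Node d (S = 45.5): continuation = e^(−0.03)·[0.6008·18.1250 + 0.3992·43.1500] = 27.2834; exercise value = 29.5000 > continuation, so V_d = 29.5000 (exercise)
Node 0 (S = 65): continuation = e^(−0.03)·[0.6008·7.9035 + 0.3992·29.5000] = 16.0359; exercise value = 10.0000 ≤ continuation, so V_0 = 16.0359

£16.04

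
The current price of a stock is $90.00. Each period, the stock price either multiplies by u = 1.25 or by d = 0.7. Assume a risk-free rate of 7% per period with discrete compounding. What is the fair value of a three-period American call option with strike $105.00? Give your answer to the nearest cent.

$17.59

Risk-neutral probability p = (1 + 0.07 − 0.7)/(1.25 − 0.7) = 0.3700/0.5500 = 0.6727
Terminal stock prices: S_uuu = 175.8, S_uud = 98.44, S_udd = 55.12, S_ddd = 30.87
Terminal payoffs (S − K): max(70.78, 0) = 70.78, max(-6.562, 0) = 0, max(-49.88, 0) = 0, max(-74.13, 0) = 0
Node uu (S = 140.6): continuation = 1/1.07·[0.6727·70.7812 + 0.3273·0.0000] = 44.5014; exercise value = 35.6250 ≤ continuation, so V_uu = 44.5014
Node ud (S = 78.75): continuation = 1/1.07·[0.6727·0.0000 + 0.3273·0.0000] = 0.0000; exercise value = 0.0000 ≤ continuation, so V_ud = 0.0000
Node dd (S = 44.1): continuation = 1/1.07·[0.6727·0.0000 + 0.3273·0.0000] = 0.0000; exercise value = 0.0000 ≤ continuation, so V_dd = 0.0000
Node u (S = 112.5): continuation = 1/1.07·[0.6727·44.5014 + 0.3273·0.0000] = 27.9788; exercise value = 7.5000 ≤ continuation, so V_u = 27.9788
Node d (S = 63): continuation = 1/1.07·[0.6727·0.0000 + 0.3273·0.0000] = 0.0000; exercise value = 0.0000 ≤ continuation, so V_d = 0.0000
Node 0 (S = 90): continuation = 1/1.07·[0.6727·27.9788 + 0.3273·0.0000] = 17.5907; exercise value = 0.0000 ≤ continuation, so V_0 = 17.5907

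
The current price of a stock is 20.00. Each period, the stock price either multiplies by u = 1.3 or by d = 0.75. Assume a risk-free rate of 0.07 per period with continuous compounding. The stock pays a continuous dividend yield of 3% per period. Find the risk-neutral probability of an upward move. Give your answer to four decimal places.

p = 0.5287

Per-period risk-free factor R = e^0.07 = 1.0725; dividend-adjusted growth = e^(0.07−0.03) = 1.0408.
Risk-neutral probability p = (1.0408 − 0.75)/(1.3 − 0.75) = 0.2908/0.5500 = 0.5287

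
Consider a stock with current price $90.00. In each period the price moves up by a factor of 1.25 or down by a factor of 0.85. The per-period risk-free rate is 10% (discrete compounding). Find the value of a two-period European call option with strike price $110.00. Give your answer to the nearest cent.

Risk-neutral probability p = (1 + 0.1 − 0.85)/(1.25 − 0.85) = 0.2500/0.4000 = 0.6250
Terminal stock prices: S_uu = 140.6, S_ud = 95.62, S_dd = 65.02
Terminal payoffs (S − K): max(30.62, 0) = 30.62, max(-14.38, 0) = 0, max(-44.98, 0) = 0
Node u (S = 112.5): V_u = 1/1.1·[0.6250·30.6250 + 0.3750·0.0000] = 17.4006
Node d (S = 76.5): V_d = 1/1.1·[0.6250·0.0000 + 0.3750·0.0000] = 0.0000
Node 0 (S = 90): V_0 = 1/1.1·[0.6250·17.4006 + 0.3750·0.0000] = 9.8867

$9.89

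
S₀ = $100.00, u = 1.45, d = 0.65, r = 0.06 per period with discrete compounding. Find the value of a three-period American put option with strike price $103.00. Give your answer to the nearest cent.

$21.74

Risk-neutral probability p = (1 + 0.06 − 0.65)/(1.45 − 0.65) = 0.4100/0.8000 = 0.5125
Terminal stock prices: S_uuu = 304.9, S_uud = 136.7, S_udd = 61.26, S_ddd = 27.46
Terminal payoffs (K − S): max(-201.9, 0) = 0, max(-33.66, 0) = 0, max(41.74, 0) = 41.74, max(75.54, 0) = 75.54
Node uu (S = 210.2): continuation = 1/1.06·[0.5125·0.0000 + 0.4875·0.0000] = 0.0000; exercise value = 0.0000 ≤ continuation, so V_uu = 0.0000
Node ud (S = 94.25): continuation = 1/1.06·[0.5125·0.0000 + 0.4875·41.7375] = 19.1953; exercise value = 8.7500 ≤ continuation, so V_ud = 19.1953
Node dd (S = 42.25): continuation = 1/1.06·[0.5125·41.7375 + 0.4875·75.5375] = 54.9198; exercise value = 60.7500 > continuation, so V_dd = 60.7500 (exercise)
Node u (S = 145): continuation = 1/1.06·[0.5125·0.0000 + 0.4875·19.1953] = 8.8280; exercise value = 0.0000 ≤ continuation, so V_u = 8.8280
Node d (S = 65): continuation = 1/1.06·[0.5125·19.1953 + 0.4875·60.7500] = 37.2200; exercise value = 38.0000 > continuation, so V_d = 38.0000 (exercise)
Node 0 (S = 100): continuation = 1/1.06·[0.5125·8.8280 + 0.4875·38.0000] = 21.7447; exercise value = 3.0000 ≤ continuation, so V_0 = 21.7447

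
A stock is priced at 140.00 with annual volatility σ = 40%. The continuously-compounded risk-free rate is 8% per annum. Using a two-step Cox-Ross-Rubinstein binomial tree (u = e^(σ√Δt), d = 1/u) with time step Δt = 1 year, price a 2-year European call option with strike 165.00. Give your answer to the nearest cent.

CRR parameters: u = e^(σ√Δt) = e^(0.4·√1) = 1.4918, d = 1/u = 0.6703
Per-period rate: rΔt = 0.08·1 = 0.08, so R = e^0.08 = 1.0833
Risk-neutral probability p = (e^0.08 − 0.6703)/(1.4918 − 0.6703) = 0.4130/0.8215 = 0.5027
Terminal stock prices: S_uu = 311.6, S_ud = 140, S_dd = 62.91
Terminal payoffs (S − K): max(146.6, 0) = 146.6, max(-25, 0) = 0, max(-102.1, 0) = 0
Node u (S = 208.9): V_u = e^(−0.08)·[0.5027·146.5757 + 0.4973·0.0000] = 68.0180
Node d (S = 93.84): V_d = e^(−0.08)·[0.5027·0.0000 + 0.4973·0.0000] = 0.0000
Node 0 (S = 140): V_0 = e^(−0.08)·[0.5027·68.0180 + 0.4973·0.0000] = 31.5635

31.56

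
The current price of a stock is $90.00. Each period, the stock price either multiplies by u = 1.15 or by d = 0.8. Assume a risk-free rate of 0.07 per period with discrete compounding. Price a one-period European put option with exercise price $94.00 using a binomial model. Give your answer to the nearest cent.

$4.70

Risk-neutral probability p = (1 + 0.07 − 0.8)/(1.15 − 0.8) = 0.2700/0.3500 = 0.7714
Terminal stock prices: S_u = 103.5, S_d = 72
Terminal payoffs (K − S): max(-9.5, 0) = 0, max(22, 0) = 22
Node 0 (S = 90): V_0 = 1/1.07·[0.7714·0.0000 + 0.2286·22.0000] = 4.6996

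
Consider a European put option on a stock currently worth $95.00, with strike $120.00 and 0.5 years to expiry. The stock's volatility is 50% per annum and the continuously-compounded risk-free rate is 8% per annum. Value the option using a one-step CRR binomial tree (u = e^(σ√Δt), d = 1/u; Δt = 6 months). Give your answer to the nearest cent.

$27.19

CRR parameters: u = e^(σ√Δt) = e^(0.5·√0.5) = 1.4241, d = 1/u = 0.7022
Per-period rate: rΔt = 0.08·0.5 = 0.04, so R = e^0.04 = 1.0408
Risk-neutral probability p = (e^0.04 − 0.7022)/(1.4241 − 0.7022) = 0.3386/0.7219 = 0.4691
Terminal stock prices: S_u = 135.3, S_d = 66.71
Terminal payoffs (K − S): max(-15.29, 0) = 0, max(53.29, 0) = 53.29
Node 0 (S = 95): V_0 = e^(−0.04)·[0.4691·0.0000 + 0.5309·53.2921] = 27.1859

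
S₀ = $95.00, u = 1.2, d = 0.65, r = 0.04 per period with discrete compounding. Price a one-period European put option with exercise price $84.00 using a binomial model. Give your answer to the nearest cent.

Risk-neutral probability p = (1 + 0.04 − 0.65)/(1.2 − 0.65) = 0.3900/0.5500 = 0.7091
Terminal stock prices: S_u = 114, S_d = 61.75
Terminal payoffs (K − S): max(-30, 0) = 0, max(22.25, 0) = 22.25
Node 0 (S = 95): V_0 = 1/1.04·[0.7091·0.0000 + 0.2909·22.2500] = 6.2238

$6.22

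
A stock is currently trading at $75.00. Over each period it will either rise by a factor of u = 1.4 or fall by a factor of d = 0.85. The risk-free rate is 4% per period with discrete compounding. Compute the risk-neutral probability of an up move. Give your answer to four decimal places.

p = 0.3455

Risk-neutral probability p = (1 + 0.04 − 0.85)/(1.4 − 0.85) = 0.1900/0.5500 = 0.3455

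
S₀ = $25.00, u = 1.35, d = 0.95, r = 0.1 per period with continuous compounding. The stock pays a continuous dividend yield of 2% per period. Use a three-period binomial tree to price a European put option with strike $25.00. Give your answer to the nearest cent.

Per-period risk-free factor R = e^0.1 = 1.1052; dividend-adjusted growth = e^(0.1−0.02) = 1.0833.
Risk-neutral probability p = (1.0833 − 0.95)/(1.35 − 0.95) = 0.1333/0.4000 = 0.3332
Terminal stock prices: S_uuu = 61.51, S_uud = 43.28, S_udd = 30.46, S_ddd = 21.43
Terminal payoffs (K − S): max(-36.51, 0) = 0, max(-18.28, 0) = 0, max(-5.459, 0) = 0, max(3.566, 0) = 3.566
Node uu (S = 45.56): V_uu = e^(−0.1)·[0.3332·0.0000 + 0.6668·0.0000] = 0.0000
Node ud (S = 32.06): V_ud = e^(−0.1)·[0.3332·0.0000 + 0.6668·0.0000] = 0.0000
Node dd (S = 22.56): V_dd = e^(−0.1)·[0.3332·0.0000 + 0.6668·3.5656] = 2.1512
Node u (S = 33.75): V_u = e^(−0.1)·[0.3332·0.0000 + 0.6668·0.0000] = 0.0000
Node d (S = 23.75): V_d = e^(−0.1)·[0.3332·0.0000 + 0.6668·2.1512] = 1.2979
Node 0 (S = 25): V_0 = e^(−0.1)·[0.3332·0.0000 + 0.6668·1.2979] = 0.7831

$0.78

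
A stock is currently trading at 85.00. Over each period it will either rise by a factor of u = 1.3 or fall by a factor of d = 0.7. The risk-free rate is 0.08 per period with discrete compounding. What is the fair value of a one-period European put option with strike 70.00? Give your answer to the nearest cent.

3.56

Risk-neutral probability p = (1 + 0.08 − 0.7)/(1.3 − 0.7) = 0.3800/0.6000 = 0.6333
Terminal stock prices: S_u = 110.5, S_d = 59.5
Terminal payoffs (K − S): max(-40.5, 0) = 0, max(10.5, 0) = 10.5
Node 0 (S = 85): V_0 = 1/1.08·[0.6333·0.0000 + 0.3667·10.5000] = 3.5648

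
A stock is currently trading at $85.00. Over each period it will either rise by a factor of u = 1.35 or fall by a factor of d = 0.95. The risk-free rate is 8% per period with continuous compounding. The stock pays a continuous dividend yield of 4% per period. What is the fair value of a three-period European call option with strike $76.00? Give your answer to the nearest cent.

Per-period risk-free factor R = e^0.08 = 1.0833; dividend-adjusted growth = e^(0.08−0.04) = 1.0408.
Risk-neutral probability p = (1.0408 − 0.95)/(1.35 − 0.95) = 0.0908/0.4000 = 0.2270
Terminal stock prices: S_uuu = 209.1, S_uud = 147.2, S_udd = 103.6, S_ddd = 72.88
Terminal payoffs (S − K): max(133.1, 0) = 133.1, max(71.17, 0) = 71.17, max(27.56, 0) = 27.56, max(-3.123, 0) = 0
Node uu (S = 154.9): V_uu = e^(−0.08)·[0.2270·133.1319 + 0.7730·71.1669] = 78.6815
Node ud (S = 109): V_ud = e^(−0.08)·[0.2270·71.1669 + 0.7730·27.5619] = 34.5812
Node dd (S = 76.71): V_dd = e^(−0.08)·[0.2270·27.5619 + 0.7730·0.0000] = 5.7762
Node u (S = 114.8): V_u = e^(−0.08)·[0.2270·78.6815 + 0.7730·34.5812] = 41.1647
Node d (S = 80.75): V_d = e^(−0.08)·[0.2270·34.5812 + 0.7730·5.7762] = 11.3688
Node 0 (S = 85): V_0 = e^(−0.08)·[0.2270·41.1647 + 0.7730·11.3688] = 16.7391

$16.74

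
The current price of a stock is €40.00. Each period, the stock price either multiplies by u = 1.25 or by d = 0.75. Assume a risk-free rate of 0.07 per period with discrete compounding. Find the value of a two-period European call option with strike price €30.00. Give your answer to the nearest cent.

Risk-neutral probability p = (1 + 0.07 − 0.75)/(1.25 − 0.75) = 0.3200/0.5000 = 0.6400
Terminal stock prices: S_uu = 62.5, S_ud = 37.5, S_dd = 22.5
Terminal payoffs (S − K): max(32.5, 0) = 32.5, max(7.5, 0) = 7.5, max(-7.5, 0) = 0
Node u (S = 50): V_u = 1/1.07·[0.6400·32.5000 + 0.3600·7.5000] = 21.9626
Node d (S = 30): V_d = 1/1.07·[0.6400·7.5000 + 0.3600·0.0000] = 4.4860
Node 0 (S = 40): V_0 = 1/1.07·[0.6400·21.9626 + 0.3600·4.4860] = 14.6458

€14.65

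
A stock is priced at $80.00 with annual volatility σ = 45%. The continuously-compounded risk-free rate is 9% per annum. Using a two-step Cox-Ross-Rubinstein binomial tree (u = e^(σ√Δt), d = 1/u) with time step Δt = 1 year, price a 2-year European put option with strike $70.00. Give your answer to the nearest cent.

$8.12

CRR parameters: u = e^(σ√Δt) = e^(0.45·√1) = 1.5683, d = 1/u = 0.6376
Per-period rate: rΔt = 0.09·1 = 0.09, so R = e^0.09 = 1.0942
Risk-neutral probability p = (e^0.09 − 0.6376)/(1.5683 − 0.6376) = 0.4565/0.9307 = 0.4905
Terminal stock prices: S_uu = 196.8, S_ud = 80, S_dd = 32.53
Terminal payoffs (K − S): max(-126.8, 0) = 0, max(-10, 0) = 0, max(37.47, 0) = 37.47
Node u (S = 125.5): V_u = e^(−0.09)·[0.4905·0.0000 + 0.5095·0.0000] = 0.0000
Node d (S = 51.01): V_d = e^(−0.09)·[0.4905·0.0000 + 0.5095·37.4744] = 17.4482
Node 0 (S = 80): V_0 = e^(−0.09)·[0.4905·0.0000 + 0.5095·17.4482] = 8.1239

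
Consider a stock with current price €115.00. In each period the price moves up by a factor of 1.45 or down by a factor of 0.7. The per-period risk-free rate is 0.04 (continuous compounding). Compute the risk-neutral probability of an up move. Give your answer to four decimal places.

p = 0.4544

Risk-neutral probability p = (e^0.04 − 0.7)/(1.45 − 0.7) = 0.3408/0.7500 = 0.4544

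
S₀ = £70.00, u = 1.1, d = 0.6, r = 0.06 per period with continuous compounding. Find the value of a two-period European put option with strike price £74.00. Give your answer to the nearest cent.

£3.73

Risk-neutral probability p = (e^0.06 − 0.6)/(1.1 − 0.6) = 0.4618/0.5000 = 0.9237
Terminal stock prices: S_uu = 84.7, S_ud = 46.2, S_dd = 25.2
Terminal payoffs (K − S): max(-10.7, 0) = 0, max(27.8, 0) = 27.8, max(48.8, 0) = 48.8
Node u (S = 77): V_u = e^(−0.06)·[0.9237·0.0000 + 0.0763·27.8000] = 1.9983
Node d (S = 42): V_d = e^(−0.06)·[0.9237·27.8000 + 0.0763·48.8000] = 27.6906
Node 0 (S = 70): V_0 = e^(−0.06)·[0.9237·1.9983 + 0.0763·27.6906] = 3.7288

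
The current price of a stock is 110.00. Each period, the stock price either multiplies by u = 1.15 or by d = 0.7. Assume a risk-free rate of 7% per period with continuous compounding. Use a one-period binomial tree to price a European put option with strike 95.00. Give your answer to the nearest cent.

2.89

Risk-neutral probability p = (e^0.07 − 0.7)/(1.15 − 0.7) = 0.3725/0.4500 = 0.8278
Terminal stock prices: S_u = 126.5, S_d = 77
Terminal payoffs (K − S): max(-31.5, 0) = 0, max(18, 0) = 18
Node 0 (S = 110): V_0 = e^(−0.07)·[0.8278·0.0000 + 0.1722·18.0000] = 2.8901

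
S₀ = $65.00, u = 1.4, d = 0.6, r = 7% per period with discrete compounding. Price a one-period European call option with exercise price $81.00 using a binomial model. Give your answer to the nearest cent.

$5.49

Risk-neutral probability p = (1 + 0.07 − 0.6)/(1.4 − 0.6) = 0.4700/0.8000 = 0.5875
Terminal stock prices: S_u = 91, S_d = 39
Terminal payoffs (S − K): max(10, 0) = 10, max(-42, 0) = 0
Node 0 (S = 65): V_0 = 1/1.07·[0.5875·10.0000 + 0.4125·0.0000] = 5.4907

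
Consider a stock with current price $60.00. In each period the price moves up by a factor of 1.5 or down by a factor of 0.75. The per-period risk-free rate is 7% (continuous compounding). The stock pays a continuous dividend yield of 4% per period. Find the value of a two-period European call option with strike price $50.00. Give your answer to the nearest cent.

Per-period risk-free factor R = e^0.07 = 1.0725; dividend-adjusted growth = e^(0.07−0.04) = 1.0305.
Risk-neutral probability p = (1.0305 − 0.75)/(1.5 − 0.75) = 0.2805/0.7500 = 0.3739
Terminal stock prices: S_uu = 135, S_ud = 67.5, S_dd = 33.75
Terminal payoffs (S − K): max(85, 0) = 85, max(17.5, 0) = 17.5, max(-16.25, 0) = 0
Node u (S = 90): V_u = e^(−0.07)·[0.3739·85.0000 + 0.6261·17.5000] = 39.8514
Node d (S = 45): V_d = e^(−0.07)·[0.3739·17.5000 + 0.6261·0.0000] = 6.1015
Node 0 (S = 60): V_0 = e^(−0.07)·[0.3739·39.8514 + 0.6261·6.1015] = 17.4562

$17.46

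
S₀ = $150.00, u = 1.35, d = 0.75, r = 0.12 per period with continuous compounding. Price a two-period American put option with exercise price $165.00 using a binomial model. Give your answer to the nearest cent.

Risk-neutral probability p = (e^0.12 − 0.75)/(1.35 − 0.75) = 0.3775/0.6000 = 0.6292
Terminal stock prices: S_uu = 273.4, S_ud = 151.9, S_dd = 84.38
Terminal payoffs (K − S): max(-108.4, 0) = 0, max(13.12, 0) = 13.12, max(80.62, 0) = 80.62
Node u (S = 202.5): continuation = e^(−0.12)·[0.6292·0.0000 + 0.3708·13.1250] = 4.3169; exercise value = 0.0000 ≤ continuation, so V_u = 4.3169
Node d (S = 112.5): continuation = e^(−0.12)·[0.6292·13.1250 + 0.3708·80.6250] = 33.8419; exercise value = 52.5000 > continuation, so V_d = 52.5000 (exercise)
Node 0 (S = 150): continuation = e^(−0.12)·[0.6292·4.3169 + 0.3708·52.5000] = 19.6764; exercise value = 15.0000 ≤ continuation, so V_0 = 19.6764

$19.68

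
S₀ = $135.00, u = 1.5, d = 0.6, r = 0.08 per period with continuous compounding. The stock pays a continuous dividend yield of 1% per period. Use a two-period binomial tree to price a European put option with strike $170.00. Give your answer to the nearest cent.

Per-period risk-free factor R = e^0.08 = 1.0833; dividend-adjusted growth = e^(0.08−0.01) = 1.0725.
Risk-neutral probability p = (1.0725 − 0.6)/(1.5 − 0.6) = 0.4725/0.9000 = 0.5250
Terminal stock prices: S_uu = 303.8, S_ud = 121.5, S_dd = 48.6
Terminal payoffs (K − S): max(-133.8, 0) = 0, max(48.5, 0) = 48.5, max(121.4, 0) = 121.4
Node u (S = 202.5): V_u = e^(−0.08)·[0.5250·0.0000 + 0.4750·48.5000] = 21.2659
Node d (S = 81): V_d = e^(−0.08)·[0.5250·48.5000 + 0.4750·121.4000] = 76.7357
Node 0 (S = 135): V_0 = e^(−0.08)·[0.5250·21.2659 + 0.4750·76.7357] = 43.9529

$43.95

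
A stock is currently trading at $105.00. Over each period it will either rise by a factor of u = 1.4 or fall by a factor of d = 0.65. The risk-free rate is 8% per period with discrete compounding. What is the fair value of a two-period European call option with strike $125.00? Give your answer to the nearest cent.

Risk-neutral probability p = (1 + 0.08 − 0.65)/(1.4 − 0.65) = 0.4300/0.7500 = 0.5733
Terminal stock prices: S_uu = 205.8, S_ud = 95.55, S_dd = 44.36
Terminal payoffs (S − K): max(80.8, 0) = 80.8, max(-29.45, 0) = 0, max(-80.64, 0) = 0
Node u (S = 147): V_u = 1/1.08·[0.5733·80.8000 + 0.4267·0.0000] = 42.8938
Node d (S = 68.25): V_d = 1/1.08·[0.5733·0.0000 + 0.4267·0.0000] = 0.0000
Node 0 (S = 105): V_0 = 1/1.08·[0.5733·42.8938 + 0.4267·0.0000] = 22.7708

$22.77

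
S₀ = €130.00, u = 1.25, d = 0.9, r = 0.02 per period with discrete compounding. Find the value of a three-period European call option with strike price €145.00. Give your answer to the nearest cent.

€12.39

Risk-neutral probability p = (1 + 0.02 − 0.9)/(1.25 − 0.9) = 0.1200/0.3500 = 0.3429
Terminal stock prices: S_uuu = 253.9, S_uud = 182.8, S_udd = 131.6, S_ddd = 94.77
Terminal payoffs (S − K): max(108.9, 0) = 108.9, max(37.81, 0) = 37.81, max(-13.38, 0) = 0, max(-50.23, 0) = 0
Node uu (S = 203.1): V_uu = 1/1.02·[0.3429·108.9062 + 0.6571·37.8125] = 60.9681
Node ud (S = 146.2): V_ud = 1/1.02·[0.3429·37.8125 + 0.6571·0.0000] = 12.7101
Node dd (S = 105.3): V_dd = 1/1.02·[0.3429·0.0000 + 0.6571·0.0000] = 0.0000
Node u (S = 162.5): V_u = 1/1.02·[0.3429·60.9681 + 0.6571·12.7101] = 28.6821
Node d (S = 117): V_d = 1/1.02·[0.3429·12.7101 + 0.6571·0.0000] = 4.2723
Node 0 (S = 130): V_0 = 1/1.02·[0.3429·28.6821 + 0.6571·4.2723] = 12.3935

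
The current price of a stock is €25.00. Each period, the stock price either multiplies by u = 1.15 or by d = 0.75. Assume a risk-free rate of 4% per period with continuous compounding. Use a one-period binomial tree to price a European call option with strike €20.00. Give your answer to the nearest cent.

€6.11

Risk-neutral probability p = (e^0.04 − 0.75)/(1.15 − 0.75) = 0.2908/0.4000 = 0.7270
Terminal stock prices: S_u = 28.75, S_d = 18.75
Terminal payoffs (S − K): max(8.75, 0) = 8.75, max(-1.25, 0) = 0
Node 0 (S = 25): V_0 = e^(−0.04)·[0.7270·8.7500 + 0.2730·0.0000] = 6.1120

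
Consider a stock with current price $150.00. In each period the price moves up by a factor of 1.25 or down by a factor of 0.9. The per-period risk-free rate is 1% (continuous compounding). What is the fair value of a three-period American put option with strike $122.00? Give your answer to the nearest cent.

$3.96

Risk-neutral probability p = (e^0.01 − 0.9)/(1.25 − 0.9) = 0.1101/0.3500 = 0.3144
Terminal stock prices: S_uuu = 293, S_uud = 210.9, S_udd = 151.9, S_ddd = 109.4
Terminal payoffs (K − S): max(-171, 0) = 0, max(-88.94, 0) = 0, max(-29.88, 0) = 0, max(12.65, 0) = 12.65
Node uu (S = 234.4): continuation = e^(−0.01)·[0.3144·0.0000 + 0.6856·0.0000] = 0.0000; exercise value = 0.0000 ≤ continuation, so V_uu = 0.0000
Node ud (S = 168.8): continuation = e^(−0.01)·[0.3144·0.0000 + 0.6856·0.0000] = 0.0000; exercise value = 0.0000 ≤ continuation, so V_ud = 0.0000
Node dd (S = 121.5): continuation = e^(−0.01)·[0.3144·0.0000 + 0.6856·12.6500] = 8.5862; exercise value = 0.5000 ≤ continuation, so V_dd = 8.5862
Node u (S = 187.5): continuation = e^(−0.01)·[0.3144·0.0000 + 0.6856·0.0000] = 0.0000; exercise value = 0.0000 ≤ continuation, so V_u = 0.0000
Node d (S = 135): continuation = e^(−0.01)·[0.3144·0.0000 + 0.6856·8.5862] = 5.8279; exercise value = 0.0000 ≤ continuation, so V_d = 5.8279
Node 0 (S = 150): continuation = e^(−0.01)·[0.3144·0.0000 + 0.6856·5.8279] = 3.9557; exercise value = 0.0000 ≤ continuation, so V_0 = 3.9557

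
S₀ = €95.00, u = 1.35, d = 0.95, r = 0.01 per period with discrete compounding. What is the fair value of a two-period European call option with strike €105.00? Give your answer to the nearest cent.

Risk-neutral probability p = (1 + 0.01 − 0.95)/(1.35 − 0.95) = 0.0600/0.4000 = 0.1500
Terminal stock prices: S_uu = 173.1, S_ud = 121.8, S_dd = 85.74
Terminal payoffs (S − K): max(68.14, 0) = 68.14, max(16.84, 0) = 16.84, max(-19.26, 0) = 0
Node u (S = 128.2): V_u = 1/1.01·[0.1500·68.1375 + 0.8500·16.8375] = 24.2896
Node d (S = 90.25): V_d = 1/1.01·[0.1500·16.8375 + 0.8500·0.0000] = 2.5006
Node 0 (S = 95): V_0 = 1/1.01·[0.1500·24.2896 + 0.8500·2.5006] = 5.7118

€5.71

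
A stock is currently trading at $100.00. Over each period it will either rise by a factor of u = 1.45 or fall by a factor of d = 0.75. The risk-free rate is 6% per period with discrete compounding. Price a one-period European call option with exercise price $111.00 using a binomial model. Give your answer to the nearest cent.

Risk-neutral probability p = (1 + 0.06 − 0.75)/(1.45 − 0.75) = 0.3100/0.7000 = 0.4429
Terminal stock prices: S_u = 145, S_d = 75
Terminal payoffs (S − K): max(34, 0) = 34, max(-36, 0) = 0
Node 0 (S = 100): V_0 = 1/1.06·[0.4429·34.0000 + 0.5571·0.0000] = 14.2049

$14.20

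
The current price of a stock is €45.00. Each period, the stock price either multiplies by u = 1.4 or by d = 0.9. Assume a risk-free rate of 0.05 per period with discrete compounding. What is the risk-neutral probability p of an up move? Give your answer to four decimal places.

p = 0.3000

Risk-neutral probability p = (1 + 0.05 − 0.9)/(1.4 − 0.9) = 0.1500/0.5000 = 0.3000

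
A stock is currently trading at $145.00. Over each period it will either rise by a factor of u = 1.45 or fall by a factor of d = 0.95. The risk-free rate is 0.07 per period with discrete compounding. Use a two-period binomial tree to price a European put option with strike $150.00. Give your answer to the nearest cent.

$9.65

Risk-neutral probability p = (1 + 0.07 − 0.95)/(1.45 − 0.95) = 0.1200/0.5000 = 0.2400
Terminal stock prices: S_uu = 304.9, S_ud = 199.7, S_dd = 130.9
Terminal payoffs (K − S): max(-154.9, 0) = 0, max(-49.74, 0) = 0, max(19.14, 0) = 19.14
Node u (S = 210.2): V_u = 1/1.07·[0.2400·0.0000 + 0.7600·0.0000] = 0.0000
Node d (S = 137.8): V_d = 1/1.07·[0.2400·0.0000 + 0.7600·19.1375] = 13.5930
Node 0 (S = 145): V_0 = 1/1.07·[0.2400·0.0000 + 0.7600·13.5930] = 9.6548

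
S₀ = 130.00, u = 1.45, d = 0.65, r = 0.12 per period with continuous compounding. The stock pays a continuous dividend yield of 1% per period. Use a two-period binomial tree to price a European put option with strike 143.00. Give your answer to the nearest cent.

Per-period risk-free factor R = e^0.12 = 1.1275; dividend-adjusted growth = e^(0.12−0.01) = 1.1163.
Risk-neutral probability p = (1.1163 − 0.65)/(1.45 − 0.65) = 0.4663/0.8000 = 0.5828
Terminal stock prices: S_uu = 273.3, S_ud = 122.5, S_dd = 54.93
Terminal payoffs (K − S): max(-130.3, 0) = 0, max(20.47, 0) = 20.47, max(88.07, 0) = 88.07
Node u (S = 188.5): V_u = e^(−0.12)·[0.5828·0.0000 + 0.4172·20.4750] = 7.5754
Node d (S = 84.5): V_d = e^(−0.12)·[0.5828·20.4750 + 0.4172·88.0750] = 43.1704
Node 0 (S = 130): V_0 = e^(−0.12)·[0.5828·7.5754 + 0.4172·43.1704] = 19.8882

19.89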